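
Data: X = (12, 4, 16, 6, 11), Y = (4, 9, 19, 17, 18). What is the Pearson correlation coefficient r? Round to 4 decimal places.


r = sum((xi-xbar)(yi-ybar)) / sqrt(sum((xi-xbar)^2) * sum((yi-ybar)^2))
n = 5, xbar = 49/5 = 9.8, ybar = 67/5 = 13.4
Sxy = sum((xi-xbar)(yi-ybar)) = 31.4
Sxx = sum((xi-xbar)^2) = 92.8
Syy = sum((yi-ybar)^2) = 173.2
sqrt(Sxx*Syy) ≈ 126.779178
r = Sxy / sqrt(Sxx*Syy) = 31.4 / 126.779178 ≈ 0.247675

0.2477


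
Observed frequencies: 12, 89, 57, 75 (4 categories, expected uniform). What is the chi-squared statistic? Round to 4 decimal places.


chi2 = sum((O-E)^2/E), E = total/4
total = 233, E = 233/4 = 58.25
(12 - 58.25)^2 / 58.25 = 2139.0625 / 58.25 = 34225/932 ≈ 36.722103
(89 - 58.25)^2 / 58.25 = 945.5625 / 58.25 = 15129/932 ≈ 16.232833
(57 - 58.25)^2 / 58.25 = 1.5625 / 58.25 = 25/932 ≈ 0.026824
(75 - 58.25)^2 / 58.25 = 280.5625 / 58.25 = 4489/932 ≈ 4.816524
chi2 = 13467/233 ≈ 57.798283

57.7983


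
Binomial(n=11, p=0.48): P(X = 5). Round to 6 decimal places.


P = C(n,k) * p^k * (1-p)^(n-k)
C(11,5) = 462
p^k = 0.48^5 ≈ 0.02548040
(1-p)^(n-k) = 0.52^6 ≈ 0.01977061
P = 462 * 0.02548040 * 0.01977061 ≈ 0.232738

0.232738


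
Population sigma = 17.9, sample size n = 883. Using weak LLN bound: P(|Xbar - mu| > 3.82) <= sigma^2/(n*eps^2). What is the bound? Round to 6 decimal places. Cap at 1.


bound = min(1, sigma^2/(n*eps^2))
sigma^2 = 17.9^2 = 320.41
n*eps^2 = 883 * 3.82^2 = 883 * 14.5924 = 12885.0892
sigma^2/(n*eps^2) = 320.41 / 12885.0892 ≈ 0.02486673

0.024867


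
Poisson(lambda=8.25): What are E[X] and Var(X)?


E[X] = Var(X) = lambda = 8.25

8.25, 8.25


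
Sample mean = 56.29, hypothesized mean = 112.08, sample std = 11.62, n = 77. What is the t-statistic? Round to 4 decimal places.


t = (xbar - mu0) / (s/sqrt(n))
xbar - mu0 = 56.29 - 112.08 = -55.79
sqrt(77) ≈ 8.77496439
s/sqrt(n) = 11.62 / 8.77496439 ≈ 1.32422190
t = -55.79 / 1.32422190 ≈ -42.130401

-42.1304


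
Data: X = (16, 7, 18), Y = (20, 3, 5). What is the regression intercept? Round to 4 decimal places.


a = ybar - b*xbar, where b = sum((xi-xbar)(yi-ybar)) / sum((xi-xbar)^2)
n = 3, xbar = 41/3 ≈ 13.666667, ybar = 28/3 ≈ 9.333333
Sxy = sum((xi-xbar)(yi-ybar)) = 145/3 ≈ 48.333333
Sxx = sum((xi-xbar)^2) = 206/3 ≈ 68.666667
b = Sxy / Sxx = 145/206 ≈ 0.703883
a = 9.333333 - 0.703883 * 13.666667 = -59/206 ≈ -0.286408

-0.2864


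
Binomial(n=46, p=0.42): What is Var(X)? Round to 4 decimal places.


Var = n*p*(1-p) = 46 * 0.42 * 0.58 = 11.2056

11.2056


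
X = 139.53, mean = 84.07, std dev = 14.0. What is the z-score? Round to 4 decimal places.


z = (X - mu) / sigma
X - mu = 139.53 - 84.07 = 55.46
z = 55.46 / 14.0 = 2773/700 ≈ 3.961429

3.9614


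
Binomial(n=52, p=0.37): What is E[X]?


E[X] = n*p = 52 * 0.37 = 19.24

19.24


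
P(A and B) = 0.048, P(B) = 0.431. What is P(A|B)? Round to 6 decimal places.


P(A|B) = P(A and B) / P(B) = 0.048 / 0.431 = 48/431 ≈ 0.11136891

0.111369


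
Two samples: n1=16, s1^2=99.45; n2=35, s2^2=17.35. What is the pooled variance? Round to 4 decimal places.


sp^2 = ((n1-1)*s1^2 + (n2-1)*s2^2)/(n1+n2-2)
(n1-1)*s1^2 = 15 * 99.45 = 1491.75
(n2-1)*s2^2 = 34 * 17.35 = 589.9
numerator = 1491.75 + 589.9 = 2081.65
n1+n2-2 = 49
sp^2 = 2081.65 / 49 = 41633/980 ≈ 42.482653

42.4827


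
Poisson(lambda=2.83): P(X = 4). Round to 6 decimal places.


P = e^(-lam) * lam^k / k!
e^(-2.83) ≈ 0.05901285
lam^k = 2.83^4 ≈ 64.142479
k! = 4! = 24
P = 0.05901285 * 64.142479 / 24 ≈ 0.157718

0.157718


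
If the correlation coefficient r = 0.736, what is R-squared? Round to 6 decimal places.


R^2 = r^2 = (0.736)^2 = 0.541696

0.541696


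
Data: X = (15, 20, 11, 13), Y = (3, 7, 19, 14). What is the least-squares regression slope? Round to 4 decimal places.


b = sum((xi-xbar)(yi-ybar)) / sum((xi-xbar)^2)
n = 4, xbar = 59/4 = 14.75, ybar = 43/4 = 10.75
Sxy = sum((xi-xbar)(yi-ybar)) = -58.25
Sxx = sum((xi-xbar)^2) = 44.75
b = Sxy / Sxx = -233/179 ≈ -1.301676

-1.3017


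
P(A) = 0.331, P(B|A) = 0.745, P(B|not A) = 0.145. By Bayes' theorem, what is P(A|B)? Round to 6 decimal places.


P(A|B) = P(B|A)*P(A) / P(B), P(B) = P(B|A)*P(A) + P(B|not A)*P(not A)
P(B|A)*P(A) = 0.745 * 0.331 = 0.246595
P(B|not A)*P(not A) = 0.145 * 0.669 = 0.097005
P(B) = 0.246595 + 0.097005 = 0.3436
P(A|B) = 0.246595 / 0.3436 ≈ 0.71768044

0.717680


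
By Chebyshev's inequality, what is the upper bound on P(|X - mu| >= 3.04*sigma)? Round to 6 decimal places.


P <= 1/k^2
k^2 = 3.04^2 = 9.2416
1/k^2 = 1 / 9.2416 = 625/5776 ≈ 0.10820637

0.108206


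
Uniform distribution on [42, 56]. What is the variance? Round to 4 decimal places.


Var = (b-a)^2 / 12
(b-a)^2 = (56 - 42)^2 = 196
Var = 196/12 ≈ 16.333333

16.3333


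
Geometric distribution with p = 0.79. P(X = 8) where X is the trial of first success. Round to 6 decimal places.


P = (1-p)^(k-1) * p
(1-p)^(k-1) = 0.21^7 ≈ 0.00001801089
P = 0.00001801089 * 0.79 ≈ 0.00001422860

0.000014


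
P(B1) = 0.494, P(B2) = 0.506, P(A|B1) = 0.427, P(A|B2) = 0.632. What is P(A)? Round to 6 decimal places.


P(A) = P(A|B1)*P(B1) + P(A|B2)*P(B2)
P(A|B1)*P(B1) = 0.427 * 0.494 = 0.210938
P(A|B2)*P(B2) = 0.632 * 0.506 = 0.319792
P(A) = 0.210938 + 0.319792 = 0.53073

0.530730


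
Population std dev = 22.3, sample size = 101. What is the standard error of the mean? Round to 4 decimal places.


SE = sigma / sqrt(n)
sqrt(101) ≈ 10.049876
SE = 22.3 / 10.049876 ≈ 2.218933

2.2189


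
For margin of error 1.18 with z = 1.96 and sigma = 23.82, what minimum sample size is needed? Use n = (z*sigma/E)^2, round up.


z*sigma/E = 1.96 * 23.82 / 1.18 = 58359/1475 ≈ 39.565424
(z*sigma/E)^2 ≈ 1565.422755
round up: n = 1566

1566


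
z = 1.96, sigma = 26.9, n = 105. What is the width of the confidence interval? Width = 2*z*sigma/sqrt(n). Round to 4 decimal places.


width = 2*z*sigma/sqrt(n)
2*z*sigma = 2 * 1.96 * 26.9 = 105.448
sqrt(105) ≈ 10.246951
width = 105.448 / 10.246951 ≈ 10.290671

10.2907


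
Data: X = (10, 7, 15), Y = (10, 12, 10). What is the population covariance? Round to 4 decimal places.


Cov = (1/n)*sum((xi-xbar)(yi-ybar))
n = 3, xbar = 32/3 ≈ 10.666667, ybar = 32/3 ≈ 10.666667
sum((xi-xbar)(yi-ybar)) = -22/3 ≈ -7.333333
Cov = -7.333333 / 3 = -22/9 ≈ -2.444444

-2.4444


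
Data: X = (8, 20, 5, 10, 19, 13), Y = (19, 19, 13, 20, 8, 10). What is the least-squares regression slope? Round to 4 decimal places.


b = sum((xi-xbar)(yi-ybar)) / sum((xi-xbar)^2)
n = 6, xbar = 75/6 = 12.5, ybar = 89/6 ≈ 14.833333
Sxy = sum((xi-xbar)(yi-ybar)) = -33.5
Sxx = sum((xi-xbar)^2) = 181.5
b = Sxy / Sxx = -67/363 ≈ -0.184573

-0.1846


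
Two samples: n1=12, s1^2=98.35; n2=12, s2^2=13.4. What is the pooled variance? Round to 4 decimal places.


sp^2 = ((n1-1)*s1^2 + (n2-1)*s2^2)/(n1+n2-2)
(n1-1)*s1^2 = 11 * 98.35 = 1081.85
(n2-1)*s2^2 = 11 * 13.4 = 147.4
numerator = 1081.85 + 147.4 = 1229.25
n1+n2-2 = 22
sp^2 = 1229.25 / 22 = 55.875

55.8750


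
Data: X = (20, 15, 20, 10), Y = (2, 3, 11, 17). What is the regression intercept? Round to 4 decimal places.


a = ybar - b*xbar, where b = sum((xi-xbar)(yi-ybar)) / sum((xi-xbar)^2)
n = 4, xbar = 65/4 = 16.25, ybar = 33/4 = 8.25
Sxy = sum((xi-xbar)(yi-ybar)) = -61.25
Sxx = sum((xi-xbar)^2) = 68.75
b = Sxy / Sxx = -49/55 ≈ -0.890909
a = 8.25 - (-0.890909) * 16.25 = 250/11 ≈ 22.727273

22.7273


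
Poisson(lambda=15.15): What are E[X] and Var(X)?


E[X] = Var(X) = lambda = 15.15

15.15, 15.15


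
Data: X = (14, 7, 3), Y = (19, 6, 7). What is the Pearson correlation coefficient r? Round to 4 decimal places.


r = sum((xi-xbar)(yi-ybar)) / sqrt(sum((xi-xbar)^2) * sum((yi-ybar)^2))
n = 3, xbar = 24/3 = 8, ybar = 32/3 ≈ 10.666667
Sxy = sum((xi-xbar)(yi-ybar)) = 73
Sxx = sum((xi-xbar)^2) = 62
Syy = sum((yi-ybar)^2) = 314/3 ≈ 104.666667
sqrt(Sxx*Syy) ≈ 80.556398
r = Sxy / sqrt(Sxx*Syy) = 73 / 80.556398 ≈ 0.906197

0.9062


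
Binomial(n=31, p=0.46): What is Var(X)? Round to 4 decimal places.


Var = n*p*(1-p) = 31 * 0.46 * 0.54 = 7.7004

7.7004


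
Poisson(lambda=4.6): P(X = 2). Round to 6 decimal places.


P = e^(-lam) * lam^k / k!
e^(-4.6) ≈ 0.01005184
lam^k = 4.6^2 = 21.16
k! = 2! = 2
P = 0.01005184 * 21.16 / 2 ≈ 0.106348

0.106348


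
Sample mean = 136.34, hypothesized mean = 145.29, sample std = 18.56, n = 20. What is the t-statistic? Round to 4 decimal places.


t = (xbar - mu0) / (s/sqrt(n))
xbar - mu0 = 136.34 - 145.29 = -8.95
sqrt(20) ≈ 4.47213595
s/sqrt(n) = 18.56 / 4.47213595 ≈ 4.15014217
t = -8.95 / 4.15014217 ≈ -2.156553

-2.1566


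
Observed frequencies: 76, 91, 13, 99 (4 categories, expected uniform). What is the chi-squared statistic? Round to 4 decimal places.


chi2 = sum((O-E)^2/E), E = total/4
total = 279, E = 279/4 = 69.75
(76 - 69.75)^2 / 69.75 = 39.0625 / 69.75 = 625/1116 ≈ 0.560036
(91 - 69.75)^2 / 69.75 = 451.5625 / 69.75 = 7225/1116 ≈ 6.474014
(13 - 69.75)^2 / 69.75 = 3220.5625 / 69.75 = 51529/1116 ≈ 46.172939
(99 - 69.75)^2 / 69.75 = 855.5625 / 69.75 = 1521/124 ≈ 12.266129
chi2 = 6089/93 ≈ 65.473118

65.4731


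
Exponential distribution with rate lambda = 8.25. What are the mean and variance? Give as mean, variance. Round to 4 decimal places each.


mean = 1/lam, var = 1/lam^2
mean = 1 / 8.25 = 4/33 ≈ 0.121212
lam^2 = 8.25^2 = 68.0625
var = 1 / 68.0625 = 16/1089 ≈ 0.014692

0.1212, 0.0147


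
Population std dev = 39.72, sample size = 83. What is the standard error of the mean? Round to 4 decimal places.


SE = sigma / sqrt(n)
sqrt(83) ≈ 9.110434
SE = 39.72 / 9.110434 ≈ 4.359836

4.3598


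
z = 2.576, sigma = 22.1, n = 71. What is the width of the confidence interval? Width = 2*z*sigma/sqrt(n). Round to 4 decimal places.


width = 2*z*sigma/sqrt(n)
2*z*sigma = 2 * 2.576 * 22.1 = 113.8592
sqrt(71) ≈ 8.426150
width = 113.8592 / 8.426150 ≈ 13.512601

13.5126


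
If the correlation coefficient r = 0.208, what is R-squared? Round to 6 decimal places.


R^2 = r^2 = (0.208)^2 = 0.043264

0.043264


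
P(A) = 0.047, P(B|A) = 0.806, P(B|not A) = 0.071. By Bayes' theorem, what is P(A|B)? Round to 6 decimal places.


P(A|B) = P(B|A)*P(A) / P(B), P(B) = P(B|A)*P(A) + P(B|not A)*P(not A)
P(B|A)*P(A) = 0.806 * 0.047 = 0.037882
P(B|not A)*P(not A) = 0.071 * 0.953 = 0.067663
P(B) = 0.037882 + 0.067663 = 0.105545
P(A|B) = 0.037882 / 0.105545 ≈ 0.35891800

0.358918


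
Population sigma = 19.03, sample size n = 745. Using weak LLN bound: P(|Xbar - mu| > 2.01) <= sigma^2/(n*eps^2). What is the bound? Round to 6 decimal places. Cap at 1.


bound = min(1, sigma^2/(n*eps^2))
sigma^2 = 19.03^2 = 362.1409
n*eps^2 = 745 * 2.01^2 = 745 * 4.0401 = 3009.8745
sigma^2/(n*eps^2) = 362.1409 / 3009.8745 ≈ 0.12031761

0.120318


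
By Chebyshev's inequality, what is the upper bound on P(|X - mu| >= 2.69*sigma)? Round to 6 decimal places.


P <= 1/k^2
k^2 = 2.69^2 = 7.2361
1/k^2 = 1 / 7.2361 ≈ 0.13819599

0.138196


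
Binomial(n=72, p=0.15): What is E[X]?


E[X] = n*p = 72 * 0.15 = 10.8

10.8


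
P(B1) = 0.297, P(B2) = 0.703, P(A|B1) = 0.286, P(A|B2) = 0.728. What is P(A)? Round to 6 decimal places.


P(A) = P(A|B1)*P(B1) + P(A|B2)*P(B2)
P(A|B1)*P(B1) = 0.286 * 0.297 = 0.084942
P(A|B2)*P(B2) = 0.728 * 0.703 = 0.511784
P(A) = 0.084942 + 0.511784 = 0.596726

0.596726


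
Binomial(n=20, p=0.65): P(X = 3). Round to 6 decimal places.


P = C(n,k) * p^k * (1-p)^(n-k)
C(20,3) = 1140
p^k = 0.65^3 = 0.274625
(1-p)^(n-k) = 0.35^17 ≈ 0.00000001774830
P = 1140 * 0.274625 * 0.00000001774830 ≈ 0.000006

0.000006


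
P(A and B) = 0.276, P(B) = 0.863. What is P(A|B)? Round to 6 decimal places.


P(A|B) = P(A and B) / P(B) = 0.276 / 0.863 = 276/863 ≈ 0.31981460

0.319815


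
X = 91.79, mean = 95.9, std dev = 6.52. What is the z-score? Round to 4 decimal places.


z = (X - mu) / sigma
X - mu = 91.79 - 95.9 = -4.11
z = -4.11 / 6.52 = -411/652 ≈ -0.630368

-0.6304


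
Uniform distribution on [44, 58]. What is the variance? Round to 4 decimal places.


Var = (b-a)^2 / 12
(b-a)^2 = (58 - 44)^2 = 196
Var = 196/12 ≈ 16.333333

16.3333


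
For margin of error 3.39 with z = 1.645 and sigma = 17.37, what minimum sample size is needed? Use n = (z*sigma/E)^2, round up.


z*sigma/E = 1.645 * 17.37 / 3.39 ≈ 8.428805
(z*sigma/E)^2 ≈ 71.044759
round up: n = 72

72


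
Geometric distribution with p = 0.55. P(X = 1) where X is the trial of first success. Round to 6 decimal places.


P = (1-p)^(k-1) * p
(1-p)^(k-1) = 0.45^0 = 1
P = 1 * 0.55 = 0.55

0.550000


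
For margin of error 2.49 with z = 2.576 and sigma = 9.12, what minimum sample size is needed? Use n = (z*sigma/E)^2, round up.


z*sigma/E = 2.576 * 9.12 / 2.49 ≈ 9.434988
(z*sigma/E)^2 ≈ 89.018998
round up: n = 90

90


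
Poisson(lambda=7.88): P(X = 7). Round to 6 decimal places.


P = e^(-lam) * lam^k / k!
e^(-7.88) ≈ 0.0003782331
lam^k = 7.88^7 ≈ 1886616.039735
k! = 7! = 5040
P = 0.0003782331 * 1886616.039735 / 5040 ≈ 0.141583

0.141583


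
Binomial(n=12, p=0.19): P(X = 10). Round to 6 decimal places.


P = C(n,k) * p^k * (1-p)^(n-k)
C(12,10) = 66
p^k = 0.19^10 ≈ 0.00000006131066
(1-p)^(n-k) = 0.81^2 = 0.6561
P = 66 * 0.00000006131066 * 0.6561 ≈ 0.000003

0.000003


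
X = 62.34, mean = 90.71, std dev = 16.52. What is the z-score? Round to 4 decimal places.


z = (X - mu) / sigma
X - mu = 62.34 - 90.71 = -28.37
z = -28.37 / 16.52 = -2837/1652 ≈ -1.717312

-1.7173


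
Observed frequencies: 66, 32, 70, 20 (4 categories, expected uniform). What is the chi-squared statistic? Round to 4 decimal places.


chi2 = sum((O-E)^2/E), E = total/4
total = 188, E = 188/4 = 47
(66 - 47)^2 / 47 = 361 / 47 = 361/47 ≈ 7.680851
(32 - 47)^2 / 47 = 225 / 47 = 225/47 ≈ 4.787234
(70 - 47)^2 / 47 = 529 / 47 = 529/47 ≈ 11.255319
(20 - 47)^2 / 47 = 729 / 47 = 729/47 ≈ 15.510638
chi2 = 1844/47 ≈ 39.234043

39.2340


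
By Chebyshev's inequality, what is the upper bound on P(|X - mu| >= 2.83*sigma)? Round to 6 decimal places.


P <= 1/k^2
k^2 = 2.83^2 = 8.0089
1/k^2 = 1 / 8.0089 ≈ 0.12486109

0.124861


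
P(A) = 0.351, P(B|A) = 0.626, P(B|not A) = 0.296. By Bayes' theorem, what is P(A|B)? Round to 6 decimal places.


P(A|B) = P(B|A)*P(A) / P(B), P(B) = P(B|A)*P(A) + P(B|not A)*P(not A)
P(B|A)*P(A) = 0.626 * 0.351 = 0.219726
P(B|not A)*P(not A) = 0.296 * 0.649 = 0.192104
P(B) = 0.219726 + 0.192104 = 0.41183
P(A|B) = 0.219726 / 0.41183 ≈ 0.53353568

0.533536


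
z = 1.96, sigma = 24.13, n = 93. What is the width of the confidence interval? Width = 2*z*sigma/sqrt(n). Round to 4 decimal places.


width = 2*z*sigma/sqrt(n)
2*z*sigma = 2 * 1.96 * 24.13 = 94.5896
sqrt(93) ≈ 9.643651
width = 94.5896 / 9.643651 ≈ 9.808485

9.8085


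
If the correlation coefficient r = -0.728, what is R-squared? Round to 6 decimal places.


R^2 = r^2 = (-0.728)^2 = 0.529984

0.529984


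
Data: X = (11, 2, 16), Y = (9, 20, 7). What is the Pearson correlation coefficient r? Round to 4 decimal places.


r = sum((xi-xbar)(yi-ybar)) / sqrt(sum((xi-xbar)^2) * sum((yi-ybar)^2))
n = 3, xbar = 29/3 ≈ 9.666667, ybar = 36/3 = 12
Sxy = sum((xi-xbar)(yi-ybar)) = -97
Sxx = sum((xi-xbar)^2) = 302/3 ≈ 100.666667
Syy = sum((yi-ybar)^2) = 98
sqrt(Sxx*Syy) ≈ 99.324384
r = Sxy / sqrt(Sxx*Syy) = -97 / 99.324384 ≈ -0.976598

-0.9766


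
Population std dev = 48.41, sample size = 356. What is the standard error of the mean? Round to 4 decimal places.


SE = sigma / sqrt(n)
sqrt(356) ≈ 18.867962
SE = 48.41 / 18.867962 ≈ 2.565725

2.5657


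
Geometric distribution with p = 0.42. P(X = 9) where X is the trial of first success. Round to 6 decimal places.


P = (1-p)^(k-1) * p
(1-p)^(k-1) = 0.58^8 ≈ 0.01280631
P = 0.01280631 * 0.42 ≈ 0.005378649

0.005379


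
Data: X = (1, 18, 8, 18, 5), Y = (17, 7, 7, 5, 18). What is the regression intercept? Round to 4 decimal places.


a = ybar - b*xbar, where b = sum((xi-xbar)(yi-ybar)) / sum((xi-xbar)^2)
n = 5, xbar = 50/5 = 10, ybar = 54/5 = 10.8
Sxy = sum((xi-xbar)(yi-ybar)) = -161
Sxx = sum((xi-xbar)^2) = 238
b = Sxy / Sxx = -23/34 ≈ -0.676471
a = 10.8 - (-0.676471) * 10 = 1493/85 ≈ 17.564706

17.5647


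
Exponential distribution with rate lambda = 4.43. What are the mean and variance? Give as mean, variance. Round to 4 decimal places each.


mean = 1/lam, var = 1/lam^2
mean = 1 / 4.43 = 100/443 ≈ 0.225734
lam^2 = 4.43^2 = 19.6249
var = 1 / 19.6249 ≈ 0.050956

0.2257, 0.0510


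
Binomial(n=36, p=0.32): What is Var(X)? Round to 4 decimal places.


Var = n*p*(1-p) = 36 * 0.32 * 0.68 = 7.8336

7.8336


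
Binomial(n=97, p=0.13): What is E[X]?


E[X] = n*p = 97 * 0.13 = 12.61

12.61


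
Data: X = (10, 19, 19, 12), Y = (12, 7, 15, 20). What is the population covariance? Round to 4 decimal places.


Cov = (1/n)*sum((xi-xbar)(yi-ybar))
n = 4, xbar = 60/4 = 15, ybar = 54/4 = 13.5
sum((xi-xbar)(yi-ybar)) = -32
Cov = -32 / 4 = -8

-8.0000


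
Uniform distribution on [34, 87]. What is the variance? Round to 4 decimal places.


Var = (b-a)^2 / 12
(b-a)^2 = (87 - 34)^2 = 2809
Var = 2809/12 ≈ 234.083333

234.0833


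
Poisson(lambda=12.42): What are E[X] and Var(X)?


E[X] = Var(X) = lambda = 12.42

12.42, 12.42


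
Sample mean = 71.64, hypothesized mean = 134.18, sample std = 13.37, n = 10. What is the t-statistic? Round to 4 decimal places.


t = (xbar - mu0) / (s/sqrt(n))
xbar - mu0 = 71.64 - 134.18 = -62.54
sqrt(10) ≈ 3.16227766
s/sqrt(n) = 13.37 / 3.16227766 ≈ 4.22796523
t = -62.54 / 4.22796523 ≈ -14.791985

-14.7920


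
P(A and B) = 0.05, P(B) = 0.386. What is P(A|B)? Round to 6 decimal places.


P(A|B) = P(A and B) / P(B) = 0.05 / 0.386 = 25/193 ≈ 0.12953368

0.129534


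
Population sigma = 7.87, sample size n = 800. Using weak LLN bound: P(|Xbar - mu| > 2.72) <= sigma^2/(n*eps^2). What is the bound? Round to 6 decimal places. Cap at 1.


bound = min(1, sigma^2/(n*eps^2))
sigma^2 = 7.87^2 = 61.9369
n*eps^2 = 800 * 2.72^2 = 800 * 7.3984 = 5918.72
sigma^2/(n*eps^2) = 61.9369 / 5918.72 ≈ 0.01046458

0.010465


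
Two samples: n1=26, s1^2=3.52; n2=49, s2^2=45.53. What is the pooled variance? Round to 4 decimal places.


sp^2 = ((n1-1)*s1^2 + (n2-1)*s2^2)/(n1+n2-2)
(n1-1)*s1^2 = 25 * 3.52 = 88
(n2-1)*s2^2 = 48 * 45.53 = 2185.44
numerator = 88 + 2185.44 = 2273.44
n1+n2-2 = 73
sp^2 = 2273.44 / 73 = 56836/1825 ≈ 31.143014

31.1430


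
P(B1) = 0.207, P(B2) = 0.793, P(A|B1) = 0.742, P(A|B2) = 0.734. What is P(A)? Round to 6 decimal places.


P(A) = P(A|B1)*P(B1) + P(A|B2)*P(B2)
P(A|B1)*P(B1) = 0.742 * 0.207 = 0.153594
P(A|B2)*P(B2) = 0.734 * 0.793 = 0.582062
P(A) = 0.153594 + 0.582062 = 0.735656

0.735656


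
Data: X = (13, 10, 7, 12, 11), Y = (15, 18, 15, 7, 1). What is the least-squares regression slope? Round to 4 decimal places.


b = sum((xi-xbar)(yi-ybar)) / sum((xi-xbar)^2)
n = 5, xbar = 53/5 = 10.6, ybar = 56/5 = 11.2
Sxy = sum((xi-xbar)(yi-ybar)) = -18.6
Sxx = sum((xi-xbar)^2) = 21.2
b = Sxy / Sxx = -93/106 ≈ -0.877358

-0.8774


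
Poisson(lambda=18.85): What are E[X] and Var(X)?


E[X] = Var(X) = lambda = 18.85

18.85, 18.85


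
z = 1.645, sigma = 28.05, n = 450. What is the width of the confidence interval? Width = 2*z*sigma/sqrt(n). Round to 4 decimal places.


width = 2*z*sigma/sqrt(n)
2*z*sigma = 2 * 1.645 * 28.05 = 92.2845
sqrt(450) ≈ 21.213203
width = 92.2845 / 21.213203 ≈ 4.350333

4.3503


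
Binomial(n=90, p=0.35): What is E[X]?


E[X] = n*p = 90 * 0.35 = 31.5

31.5


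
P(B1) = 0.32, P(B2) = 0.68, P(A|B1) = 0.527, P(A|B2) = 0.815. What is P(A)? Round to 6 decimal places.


P(A) = P(A|B1)*P(B1) + P(A|B2)*P(B2)
P(A|B1)*P(B1) = 0.527 * 0.32 = 0.16864
P(A|B2)*P(B2) = 0.815 * 0.68 = 0.5542
P(A) = 0.16864 + 0.5542 = 0.72284

0.722840


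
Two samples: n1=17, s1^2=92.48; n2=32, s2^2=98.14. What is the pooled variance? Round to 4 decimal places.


sp^2 = ((n1-1)*s1^2 + (n2-1)*s2^2)/(n1+n2-2)
(n1-1)*s1^2 = 16 * 92.48 = 1479.68
(n2-1)*s2^2 = 31 * 98.14 = 3042.34
numerator = 1479.68 + 3042.34 = 4522.02
n1+n2-2 = 47
sp^2 = 4522.02 / 47 = 226101/2350 ≈ 96.213191

96.2132


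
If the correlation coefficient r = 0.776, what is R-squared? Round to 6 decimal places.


R^2 = r^2 = (0.776)^2 = 0.602176

0.602176


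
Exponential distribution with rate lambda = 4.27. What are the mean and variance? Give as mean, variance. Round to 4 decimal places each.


mean = 1/lam, var = 1/lam^2
mean = 1 / 4.27 = 100/427 ≈ 0.234192
lam^2 = 4.27^2 = 18.2329
var = 1 / 18.2329 ≈ 0.054846

0.2342, 0.0548


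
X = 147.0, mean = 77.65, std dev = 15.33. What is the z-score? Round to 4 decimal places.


z = (X - mu) / sigma
X - mu = 147.0 - 77.65 = 69.35
z = 69.35 / 15.33 = 95/21 ≈ 4.523810

4.5238


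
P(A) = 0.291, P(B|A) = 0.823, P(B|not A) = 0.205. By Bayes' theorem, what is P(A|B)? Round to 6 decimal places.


P(A|B) = P(B|A)*P(A) / P(B), P(B) = P(B|A)*P(A) + P(B|not A)*P(not A)
P(B|A)*P(A) = 0.823 * 0.291 = 0.239493
P(B|not A)*P(not A) = 0.205 * 0.709 = 0.145345
P(B) = 0.239493 + 0.145345 = 0.384838
P(A|B) = 0.239493 / 0.384838 ≈ 0.62232160

0.622322


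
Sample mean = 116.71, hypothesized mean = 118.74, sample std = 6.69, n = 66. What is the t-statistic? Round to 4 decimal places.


t = (xbar - mu0) / (s/sqrt(n))
xbar - mu0 = 116.71 - 118.74 = -2.03
sqrt(66) ≈ 8.12403840
s/sqrt(n) = 6.69 / 8.12403840 ≈ 0.82348207
t = -2.03 / 0.82348207 ≈ -2.465142

-2.4651


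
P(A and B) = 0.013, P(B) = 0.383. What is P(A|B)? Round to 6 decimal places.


P(A|B) = P(A and B) / P(B) = 0.013 / 0.383 = 13/383 ≈ 0.03394256

0.033943


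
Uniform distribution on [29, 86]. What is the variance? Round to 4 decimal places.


Var = (b-a)^2 / 12
(b-a)^2 = (86 - 29)^2 = 3249
Var = 3249/12 = 270.75

270.7500


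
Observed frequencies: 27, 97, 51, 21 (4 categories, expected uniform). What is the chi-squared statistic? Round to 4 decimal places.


chi2 = sum((O-E)^2/E), E = total/4
total = 196, E = 196/4 = 49
(27 - 49)^2 / 49 = 484 / 49 = 484/49 ≈ 9.877551
(97 - 49)^2 / 49 = 2304 / 49 = 2304/49 ≈ 47.020408
(51 - 49)^2 / 49 = 4 / 49 = 4/49 ≈ 0.081633
(21 - 49)^2 / 49 = 784 / 49 = 16
chi2 = 3576/49 ≈ 72.979592

72.9796


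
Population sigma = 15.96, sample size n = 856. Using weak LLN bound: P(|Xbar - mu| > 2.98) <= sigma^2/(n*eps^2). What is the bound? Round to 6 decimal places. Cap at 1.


bound = min(1, sigma^2/(n*eps^2))
sigma^2 = 15.96^2 = 254.7216
n*eps^2 = 856 * 2.98^2 = 856 * 8.8804 = 7601.6224
sigma^2/(n*eps^2) = 254.7216 / 7601.6224 ≈ 0.03350885

0.033509


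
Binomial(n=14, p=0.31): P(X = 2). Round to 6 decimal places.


P = C(n,k) * p^k * (1-p)^(n-k)
C(14,2) = 91
p^k = 0.31^2 = 0.0961
(1-p)^(n-k) = 0.69^12 ≈ 0.01164633
P = 91 * 0.0961 * 0.01164633 ≈ 0.101848

0.101848


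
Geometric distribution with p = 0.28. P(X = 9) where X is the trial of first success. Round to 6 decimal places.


P = (1-p)^(k-1) * p
(1-p)^(k-1) = 0.72^8 ≈ 0.07222041
P = 0.07222041 * 0.28 ≈ 0.02022172

0.020222


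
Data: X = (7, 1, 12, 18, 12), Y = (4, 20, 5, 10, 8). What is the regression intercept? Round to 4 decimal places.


a = ybar - b*xbar, where b = sum((xi-xbar)(yi-ybar)) / sum((xi-xbar)^2)
n = 5, xbar = 50/5 = 10, ybar = 47/5 = 9.4
Sxy = sum((xi-xbar)(yi-ybar)) = -86
Sxx = sum((xi-xbar)^2) = 162
b = Sxy / Sxx = -43/81 ≈ -0.530864
a = 9.4 - (-0.530864) * 10 = 5957/405 ≈ 14.708642

14.7086


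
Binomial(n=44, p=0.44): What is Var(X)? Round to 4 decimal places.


Var = n*p*(1-p) = 44 * 0.44 * 0.56 = 10.8416

10.8416


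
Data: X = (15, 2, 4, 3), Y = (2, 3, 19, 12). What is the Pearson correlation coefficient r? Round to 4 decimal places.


r = sum((xi-xbar)(yi-ybar)) / sqrt(sum((xi-xbar)^2) * sum((yi-ybar)^2))
n = 4, xbar = 24/4 = 6, ybar = 36/4 = 9
Sxy = sum((xi-xbar)(yi-ybar)) = -68
Sxx = sum((xi-xbar)^2) = 110
Syy = sum((yi-ybar)^2) = 194
sqrt(Sxx*Syy) ≈ 146.082169
r = Sxy / sqrt(Sxx*Syy) = -68 / 146.082169 ≈ -0.465491

-0.4655


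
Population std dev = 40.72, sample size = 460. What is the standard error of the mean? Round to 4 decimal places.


SE = sigma / sqrt(n)
sqrt(460) ≈ 21.447611
SE = 40.72 / 21.447611 ≈ 1.898580

1.8986


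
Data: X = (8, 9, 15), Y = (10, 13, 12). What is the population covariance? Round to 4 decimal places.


Cov = (1/n)*sum((xi-xbar)(yi-ybar))
n = 3, xbar = 32/3 ≈ 10.666667, ybar = 35/3 ≈ 11.666667
sum((xi-xbar)(yi-ybar)) = 11/3 ≈ 3.666667
Cov = 3.666667 / 3 = 11/9 ≈ 1.222222

1.2222


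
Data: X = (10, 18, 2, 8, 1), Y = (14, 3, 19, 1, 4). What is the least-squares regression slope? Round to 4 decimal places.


b = sum((xi-xbar)(yi-ybar)) / sum((xi-xbar)^2)
n = 5, xbar = 39/5 = 7.8, ybar = 41/5 = 8.2
Sxy = sum((xi-xbar)(yi-ybar)) = -75.8
Sxx = sum((xi-xbar)^2) = 188.8
b = Sxy / Sxx = -379/944 ≈ -0.401483

-0.4015


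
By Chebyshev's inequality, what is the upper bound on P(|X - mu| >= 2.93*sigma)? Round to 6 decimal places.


P <= 1/k^2
k^2 = 2.93^2 = 8.5849
1/k^2 = 1 / 8.5849 ≈ 0.11648359

0.116484


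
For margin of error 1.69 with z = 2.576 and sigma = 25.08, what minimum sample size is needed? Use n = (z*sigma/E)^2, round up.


z*sigma/E = 2.576 * 25.08 / 1.69 ≈ 38.228450
(z*sigma/E)^2 ≈ 1461.414367
round up: n = 1462

1462


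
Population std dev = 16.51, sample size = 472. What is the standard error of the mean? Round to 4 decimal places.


SE = sigma / sqrt(n)
sqrt(472) ≈ 21.725561
SE = 16.51 / 21.725561 ≈ 0.759934

0.7599


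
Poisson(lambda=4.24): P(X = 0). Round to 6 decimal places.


P = e^(-lam) * lam^k / k!
e^(-4.24) ≈ 0.01440759
lam^k = 4.24^0 = 1
k! = 0! = 1
P = 0.01440759 * 1 / 1 ≈ 0.014408

0.014408


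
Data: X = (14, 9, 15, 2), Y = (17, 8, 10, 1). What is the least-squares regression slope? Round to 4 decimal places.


b = sum((xi-xbar)(yi-ybar)) / sum((xi-xbar)^2)
n = 4, xbar = 40/4 = 10, ybar = 36/4 = 9
Sxy = sum((xi-xbar)(yi-ybar)) = 102
Sxx = sum((xi-xbar)^2) = 106
b = Sxy / Sxx = 51/53 ≈ 0.962264

0.9623


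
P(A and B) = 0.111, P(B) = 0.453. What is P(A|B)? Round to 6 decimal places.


P(A|B) = P(A and B) / P(B) = 0.111 / 0.453 = 37/151 ≈ 0.24503311

0.245033


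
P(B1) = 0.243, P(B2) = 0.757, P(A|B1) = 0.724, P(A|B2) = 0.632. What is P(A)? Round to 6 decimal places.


P(A) = P(A|B1)*P(B1) + P(A|B2)*P(B2)
P(A|B1)*P(B1) = 0.724 * 0.243 = 0.175932
P(A|B2)*P(B2) = 0.632 * 0.757 = 0.478424
P(A) = 0.175932 + 0.478424 = 0.654356

0.654356


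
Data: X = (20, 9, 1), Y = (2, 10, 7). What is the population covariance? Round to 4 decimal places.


Cov = (1/n)*sum((xi-xbar)(yi-ybar))
n = 3, xbar = 30/3 = 10, ybar = 19/3 ≈ 6.333333
sum((xi-xbar)(yi-ybar)) = -53
Cov = -53 / 3 = -53/3 ≈ -17.666667

-17.6667


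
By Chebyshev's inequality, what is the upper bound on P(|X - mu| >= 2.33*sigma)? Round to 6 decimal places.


P <= 1/k^2
k^2 = 2.33^2 = 5.4289
1/k^2 = 1 / 5.4289 ≈ 0.18419938

0.184199


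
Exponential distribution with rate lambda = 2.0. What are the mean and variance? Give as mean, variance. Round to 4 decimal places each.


mean = 1/lam, var = 1/lam^2
mean = 1 / 2.0 = 0.5
lam^2 = 2.0^2 = 4
var = 1 / 4 = 0.25

0.5000, 0.2500


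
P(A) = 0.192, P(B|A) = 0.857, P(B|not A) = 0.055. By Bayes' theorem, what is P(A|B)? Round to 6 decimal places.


P(A|B) = P(B|A)*P(A) / P(B), P(B) = P(B|A)*P(A) + P(B|not A)*P(not A)
P(B|A)*P(A) = 0.857 * 0.192 = 0.164544
P(B|not A)*P(not A) = 0.055 * 0.808 = 0.04444
P(B) = 0.164544 + 0.04444 = 0.208984
P(A|B) = 0.164544 / 0.208984 ≈ 0.78735214

0.787352


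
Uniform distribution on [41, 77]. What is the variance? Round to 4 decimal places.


Var = (b-a)^2 / 12
(b-a)^2 = (77 - 41)^2 = 1296
Var = 1296/12 = 108

108.0000


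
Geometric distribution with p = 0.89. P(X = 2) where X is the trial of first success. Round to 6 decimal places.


P = (1-p)^(k-1) * p
(1-p)^(k-1) = 0.11^1 = 0.11
P = 0.11 * 0.89 = 0.0979

0.097900


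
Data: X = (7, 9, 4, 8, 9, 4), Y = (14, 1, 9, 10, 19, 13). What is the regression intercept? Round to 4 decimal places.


a = ybar - b*xbar, where b = sum((xi-xbar)(yi-ybar)) / sum((xi-xbar)^2)
n = 6, xbar = 41/6 ≈ 6.833333, ybar = 66/6 = 11
Sxy = sum((xi-xbar)(yi-ybar)) = -5
Sxx = sum((xi-xbar)^2) = 161/6 ≈ 26.833333
b = Sxy / Sxx = -30/161 ≈ -0.186335
a = 11 - (-0.186335) * 6.833333 = 1976/161 ≈ 12.273292

12.2733


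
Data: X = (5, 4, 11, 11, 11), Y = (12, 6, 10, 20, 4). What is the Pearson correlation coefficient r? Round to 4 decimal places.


r = sum((xi-xbar)(yi-ybar)) / sqrt(sum((xi-xbar)^2) * sum((yi-ybar)^2))
n = 5, xbar = 42/5 = 8.4, ybar = 52/5 = 10.4
Sxy = sum((xi-xbar)(yi-ybar)) = 21.2
Sxx = sum((xi-xbar)^2) = 51.2
Syy = sum((yi-ybar)^2) = 155.2
sqrt(Sxx*Syy) ≈ 89.141685
r = Sxy / sqrt(Sxx*Syy) = 21.2 / 89.141685 ≈ 0.237824

0.2378


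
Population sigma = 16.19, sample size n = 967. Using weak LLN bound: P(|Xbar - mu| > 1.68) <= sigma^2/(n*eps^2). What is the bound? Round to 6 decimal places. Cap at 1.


bound = min(1, sigma^2/(n*eps^2))
sigma^2 = 16.19^2 = 262.1161
n*eps^2 = 967 * 1.68^2 = 967 * 2.8224 = 2729.2608
sigma^2/(n*eps^2) = 262.1161 / 2729.2608 ≈ 0.09603923

0.096039


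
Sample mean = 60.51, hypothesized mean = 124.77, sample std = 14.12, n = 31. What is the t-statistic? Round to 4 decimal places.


t = (xbar - mu0) / (s/sqrt(n))
xbar - mu0 = 60.51 - 124.77 = -64.26
sqrt(31) ≈ 5.56776436
s/sqrt(n) = 14.12 / 5.56776436 ≈ 2.53602686
t = -64.26 / 2.53602686 ≈ -25.338848

-25.3388


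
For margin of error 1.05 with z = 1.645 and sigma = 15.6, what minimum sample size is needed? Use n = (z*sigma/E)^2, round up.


z*sigma/E = 1.645 * 15.6 / 1.05 = 24.44
(z*sigma/E)^2 = 597.3136
round up: n = 598

598


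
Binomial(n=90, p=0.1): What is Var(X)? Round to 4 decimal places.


Var = n*p*(1-p) = 90 * 0.1 * 0.9 = 8.1

8.1000


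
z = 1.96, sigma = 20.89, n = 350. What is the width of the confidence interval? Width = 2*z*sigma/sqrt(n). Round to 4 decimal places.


width = 2*z*sigma/sqrt(n)
2*z*sigma = 2 * 1.96 * 20.89 = 81.8888
sqrt(350) ≈ 18.708287
width = 81.8888 / 18.708287 ≈ 4.377140

4.3771


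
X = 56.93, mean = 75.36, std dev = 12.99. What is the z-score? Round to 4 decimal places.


z = (X - mu) / sigma
X - mu = 56.93 - 75.36 = -18.43
z = -18.43 / 12.99 = -1843/1299 ≈ -1.418784

-1.4188


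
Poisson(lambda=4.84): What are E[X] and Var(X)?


E[X] = Var(X) = lambda = 4.84

4.84, 4.84


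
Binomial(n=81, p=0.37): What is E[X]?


E[X] = n*p = 81 * 0.37 = 29.97

29.97


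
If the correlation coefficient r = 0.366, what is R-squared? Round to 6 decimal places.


R^2 = r^2 = (0.366)^2 = 0.133956

0.133956


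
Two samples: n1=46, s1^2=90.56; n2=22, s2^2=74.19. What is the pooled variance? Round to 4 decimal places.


sp^2 = ((n1-1)*s1^2 + (n2-1)*s2^2)/(n1+n2-2)
(n1-1)*s1^2 = 45 * 90.56 = 4075.2
(n2-1)*s2^2 = 21 * 74.19 = 1557.99
numerator = 4075.2 + 1557.99 = 5633.19
n1+n2-2 = 66
sp^2 = 5633.19 / 66 = 187773/2200 ≈ 85.351364

85.3514


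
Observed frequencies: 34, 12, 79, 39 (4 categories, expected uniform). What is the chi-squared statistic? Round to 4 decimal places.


chi2 = sum((O-E)^2/E), E = total/4
total = 164, E = 164/4 = 41
(34 - 41)^2 / 41 = 49 / 41 = 49/41 ≈ 1.195122
(12 - 41)^2 / 41 = 841 / 41 = 841/41 ≈ 20.512195
(79 - 41)^2 / 41 = 1444 / 41 = 1444/41 ≈ 35.219512
(39 - 41)^2 / 41 = 4 / 41 = 4/41 ≈ 0.097561
chi2 = 2338/41 ≈ 57.024390

57.0244


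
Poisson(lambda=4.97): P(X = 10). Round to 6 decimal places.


P = e^(-lam) * lam^k / k!
e^(-4.97) ≈ 0.006943148
lam^k = 4.97^10 ≈ 9195257.326272
k! = 10! = 3628800
P = 0.006943148 * 9195257.326272 / 3628800 ≈ 0.017594

0.017594


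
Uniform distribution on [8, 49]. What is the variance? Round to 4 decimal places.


Var = (b-a)^2 / 12
(b-a)^2 = (49 - 8)^2 = 1681
Var = 1681/12 ≈ 140.083333

140.0833


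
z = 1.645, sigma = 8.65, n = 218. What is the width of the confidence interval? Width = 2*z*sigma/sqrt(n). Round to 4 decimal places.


width = 2*z*sigma/sqrt(n)
2*z*sigma = 2 * 1.645 * 8.65 = 28.4585
sqrt(218) ≈ 14.764823
width = 28.4585 / 14.764823 ≈ 1.927453

1.9275


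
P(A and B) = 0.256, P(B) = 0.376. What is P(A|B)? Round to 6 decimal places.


P(A|B) = P(A and B) / P(B) = 0.256 / 0.376 = 32/47 ≈ 0.68085106

0.680851


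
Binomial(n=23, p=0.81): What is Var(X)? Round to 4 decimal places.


Var = n*p*(1-p) = 23 * 0.81 * 0.19 = 3.5397

3.5397


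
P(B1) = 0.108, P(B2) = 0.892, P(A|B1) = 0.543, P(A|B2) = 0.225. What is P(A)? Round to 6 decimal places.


P(A) = P(A|B1)*P(B1) + P(A|B2)*P(B2)
P(A|B1)*P(B1) = 0.543 * 0.108 = 0.058644
P(A|B2)*P(B2) = 0.225 * 0.892 = 0.2007
P(A) = 0.058644 + 0.2007 = 0.259344

0.259344


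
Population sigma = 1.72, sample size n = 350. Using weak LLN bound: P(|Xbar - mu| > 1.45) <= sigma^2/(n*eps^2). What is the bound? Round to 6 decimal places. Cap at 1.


bound = min(1, sigma^2/(n*eps^2))
sigma^2 = 1.72^2 = 2.9584
n*eps^2 = 350 * 1.45^2 = 350 * 2.1025 = 735.875
sigma^2/(n*eps^2) = 2.9584 / 735.875 ≈ 0.00402025

0.004020


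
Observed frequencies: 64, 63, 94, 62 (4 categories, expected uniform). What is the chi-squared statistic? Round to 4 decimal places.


chi2 = sum((O-E)^2/E), E = total/4
total = 283, E = 283/4 = 70.75
(64 - 70.75)^2 / 70.75 = 45.5625 / 70.75 = 729/1132 ≈ 0.643993
(63 - 70.75)^2 / 70.75 = 60.0625 / 70.75 = 961/1132 ≈ 0.848940
(94 - 70.75)^2 / 70.75 = 540.5625 / 70.75 = 8649/1132 ≈ 7.640459
(62 - 70.75)^2 / 70.75 = 76.5625 / 70.75 = 1225/1132 ≈ 1.082155
chi2 = 2891/283 ≈ 10.215548

10.2155


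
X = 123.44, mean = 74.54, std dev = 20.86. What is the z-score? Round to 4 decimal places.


z = (X - mu) / sigma
X - mu = 123.44 - 74.54 = 48.9
z = 48.9 / 20.86 = 2445/1043 ≈ 2.344199

2.3442


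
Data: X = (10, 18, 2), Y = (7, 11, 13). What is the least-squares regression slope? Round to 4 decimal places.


b = sum((xi-xbar)(yi-ybar)) / sum((xi-xbar)^2)
n = 3, xbar = 30/3 = 10, ybar = 31/3 ≈ 10.333333
Sxy = sum((xi-xbar)(yi-ybar)) = -16
Sxx = sum((xi-xbar)^2) = 128
b = Sxy / Sxx = -0.125

-0.1250


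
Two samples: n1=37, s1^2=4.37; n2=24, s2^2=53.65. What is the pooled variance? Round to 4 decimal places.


sp^2 = ((n1-1)*s1^2 + (n2-1)*s2^2)/(n1+n2-2)
(n1-1)*s1^2 = 36 * 4.37 = 157.32
(n2-1)*s2^2 = 23 * 53.65 = 1233.95
numerator = 157.32 + 1233.95 = 1391.27
n1+n2-2 = 59
sp^2 = 1391.27 / 59 = 139127/5900 ≈ 23.580847

23.5808


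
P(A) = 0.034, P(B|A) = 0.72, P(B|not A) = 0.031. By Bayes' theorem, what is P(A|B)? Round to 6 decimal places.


P(A|B) = P(B|A)*P(A) / P(B), P(B) = P(B|A)*P(A) + P(B|not A)*P(not A)
P(B|A)*P(A) = 0.72 * 0.034 = 0.02448
P(B|not A)*P(not A) = 0.031 * 0.966 = 0.029946
P(B) = 0.02448 + 0.029946 = 0.054426
P(A|B) = 0.02448 / 0.054426 = 4080/9071 ≈ 0.44978503

0.449785


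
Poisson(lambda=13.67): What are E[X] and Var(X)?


E[X] = Var(X) = lambda = 13.67

13.67, 13.67


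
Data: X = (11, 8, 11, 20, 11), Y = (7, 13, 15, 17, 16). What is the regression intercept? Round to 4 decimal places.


a = ybar - b*xbar, where b = sum((xi-xbar)(yi-ybar)) / sum((xi-xbar)^2)
n = 5, xbar = 61/5 = 12.2, ybar = 68/5 = 13.6
Sxy = sum((xi-xbar)(yi-ybar)) = 32.4
Sxx = sum((xi-xbar)^2) = 82.8
b = Sxy / Sxx = 9/23 ≈ 0.391304
a = 13.6 - 0.391304 * 12.2 = 203/23 ≈ 8.826087

8.8261


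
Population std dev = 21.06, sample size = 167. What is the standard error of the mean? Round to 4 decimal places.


SE = sigma / sqrt(n)
sqrt(167) ≈ 12.922848
SE = 21.06 / 12.922848 ≈ 1.629672

1.6297


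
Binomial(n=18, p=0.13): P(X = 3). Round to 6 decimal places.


P = C(n,k) * p^k * (1-p)^(n-k)
C(18,3) = 816
p^k = 0.13^3 = 0.002197
(1-p)^(n-k) = 0.87^15 ≈ 0.1238194
P = 816 * 0.002197 * 0.1238194 ≈ 0.221978

0.221978


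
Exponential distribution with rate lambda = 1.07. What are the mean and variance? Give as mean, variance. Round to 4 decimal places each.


mean = 1/lam, var = 1/lam^2
mean = 1 / 1.07 = 100/107 ≈ 0.934579
lam^2 = 1.07^2 = 1.1449
var = 1 / 1.1449 ≈ 0.873439

0.9346, 0.8734


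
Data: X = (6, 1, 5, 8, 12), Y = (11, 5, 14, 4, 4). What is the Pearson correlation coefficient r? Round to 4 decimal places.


r = sum((xi-xbar)(yi-ybar)) / sqrt(sum((xi-xbar)^2) * sum((yi-ybar)^2))
n = 5, xbar = 32/5 = 6.4, ybar = 38/5 = 7.6
Sxy = sum((xi-xbar)(yi-ybar)) = -22.2
Sxx = sum((xi-xbar)^2) = 65.2
Syy = sum((yi-ybar)^2) = 85.2
sqrt(Sxx*Syy) ≈ 74.532141
r = Sxy / sqrt(Sxx*Syy) = -22.2 / 74.532141 ≈ -0.297858

-0.2979


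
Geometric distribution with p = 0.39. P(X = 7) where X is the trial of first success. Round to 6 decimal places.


P = (1-p)^(k-1) * p
(1-p)^(k-1) = 0.61^6 ≈ 0.05152037
P = 0.05152037 * 0.39 ≈ 0.02009295

0.020093


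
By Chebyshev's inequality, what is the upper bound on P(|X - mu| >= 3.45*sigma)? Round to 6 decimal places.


P <= 1/k^2
k^2 = 3.45^2 = 11.9025
1/k^2 = 1 / 11.9025 = 400/4761 ≈ 0.08401596

0.084016


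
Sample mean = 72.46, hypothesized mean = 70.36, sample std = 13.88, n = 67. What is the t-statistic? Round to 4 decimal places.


t = (xbar - mu0) / (s/sqrt(n))
xbar - mu0 = 72.46 - 70.36 = 2.1
sqrt(67) ≈ 8.18535277
s/sqrt(n) = 13.88 / 8.18535277 ≈ 1.69571189
t = 2.1 / 1.69571189 ≈ 1.238418

1.2384


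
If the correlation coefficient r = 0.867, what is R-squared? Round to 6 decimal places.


R^2 = r^2 = (0.867)^2 = 0.751689

0.751689


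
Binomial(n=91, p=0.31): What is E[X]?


E[X] = n*p = 91 * 0.31 = 28.21

28.21


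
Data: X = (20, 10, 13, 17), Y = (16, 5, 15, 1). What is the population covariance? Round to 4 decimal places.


Cov = (1/n)*sum((xi-xbar)(yi-ybar))
n = 4, xbar = 60/4 = 15, ybar = 37/4 = 9.25
sum((xi-xbar)(yi-ybar)) = 27
Cov = 27 / 4 = 6.75

6.7500


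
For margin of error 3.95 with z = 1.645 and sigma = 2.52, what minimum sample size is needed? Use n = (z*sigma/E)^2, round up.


z*sigma/E = 1.645 * 2.52 / 3.95 ≈ 1.049468
(z*sigma/E)^2 ≈ 1.101384
round up: n = 2

2


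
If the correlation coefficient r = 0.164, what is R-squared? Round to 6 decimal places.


R^2 = r^2 = (0.164)^2 = 0.026896

0.026896


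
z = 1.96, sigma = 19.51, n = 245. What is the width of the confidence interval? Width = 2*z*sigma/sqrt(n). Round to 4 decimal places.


width = 2*z*sigma/sqrt(n)
2*z*sigma = 2 * 1.96 * 19.51 = 76.4792
sqrt(245) ≈ 15.652476
width = 76.4792 / 15.652476 ≈ 4.886077

4.8861


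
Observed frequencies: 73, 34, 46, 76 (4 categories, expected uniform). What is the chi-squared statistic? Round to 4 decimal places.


chi2 = sum((O-E)^2/E), E = total/4
total = 229, E = 229/4 = 57.25
(73 - 57.25)^2 / 57.25 = 248.0625 / 57.25 = 3969/916 ≈ 4.332969
(34 - 57.25)^2 / 57.25 = 540.5625 / 57.25 = 8649/916 ≈ 9.442140
(46 - 57.25)^2 / 57.25 = 126.5625 / 57.25 = 2025/916 ≈ 2.210699
(76 - 57.25)^2 / 57.25 = 351.5625 / 57.25 = 5625/916 ≈ 6.140830
chi2 = 5067/229 ≈ 22.126638

22.1266


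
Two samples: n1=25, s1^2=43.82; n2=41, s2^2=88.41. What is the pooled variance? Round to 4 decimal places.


sp^2 = ((n1-1)*s1^2 + (n2-1)*s2^2)/(n1+n2-2)
(n1-1)*s1^2 = 24 * 43.82 = 1051.68
(n2-1)*s2^2 = 40 * 88.41 = 3536.4
numerator = 1051.68 + 3536.4 = 4588.08
n1+n2-2 = 64
sp^2 = 4588.08 / 64 = 71.68875

71.6888


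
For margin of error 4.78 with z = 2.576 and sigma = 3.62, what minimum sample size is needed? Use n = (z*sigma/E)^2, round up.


z*sigma/E = 2.576 * 3.62 / 4.78 ≈ 1.950862
(z*sigma/E)^2 ≈ 3.805862
round up: n = 4

4


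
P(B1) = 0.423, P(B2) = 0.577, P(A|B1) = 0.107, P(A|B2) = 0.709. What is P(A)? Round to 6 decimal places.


P(A) = P(A|B1)*P(B1) + P(A|B2)*P(B2)
P(A|B1)*P(B1) = 0.107 * 0.423 = 0.045261
P(A|B2)*P(B2) = 0.709 * 0.577 = 0.409093
P(A) = 0.045261 + 0.409093 = 0.454354

0.454354
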